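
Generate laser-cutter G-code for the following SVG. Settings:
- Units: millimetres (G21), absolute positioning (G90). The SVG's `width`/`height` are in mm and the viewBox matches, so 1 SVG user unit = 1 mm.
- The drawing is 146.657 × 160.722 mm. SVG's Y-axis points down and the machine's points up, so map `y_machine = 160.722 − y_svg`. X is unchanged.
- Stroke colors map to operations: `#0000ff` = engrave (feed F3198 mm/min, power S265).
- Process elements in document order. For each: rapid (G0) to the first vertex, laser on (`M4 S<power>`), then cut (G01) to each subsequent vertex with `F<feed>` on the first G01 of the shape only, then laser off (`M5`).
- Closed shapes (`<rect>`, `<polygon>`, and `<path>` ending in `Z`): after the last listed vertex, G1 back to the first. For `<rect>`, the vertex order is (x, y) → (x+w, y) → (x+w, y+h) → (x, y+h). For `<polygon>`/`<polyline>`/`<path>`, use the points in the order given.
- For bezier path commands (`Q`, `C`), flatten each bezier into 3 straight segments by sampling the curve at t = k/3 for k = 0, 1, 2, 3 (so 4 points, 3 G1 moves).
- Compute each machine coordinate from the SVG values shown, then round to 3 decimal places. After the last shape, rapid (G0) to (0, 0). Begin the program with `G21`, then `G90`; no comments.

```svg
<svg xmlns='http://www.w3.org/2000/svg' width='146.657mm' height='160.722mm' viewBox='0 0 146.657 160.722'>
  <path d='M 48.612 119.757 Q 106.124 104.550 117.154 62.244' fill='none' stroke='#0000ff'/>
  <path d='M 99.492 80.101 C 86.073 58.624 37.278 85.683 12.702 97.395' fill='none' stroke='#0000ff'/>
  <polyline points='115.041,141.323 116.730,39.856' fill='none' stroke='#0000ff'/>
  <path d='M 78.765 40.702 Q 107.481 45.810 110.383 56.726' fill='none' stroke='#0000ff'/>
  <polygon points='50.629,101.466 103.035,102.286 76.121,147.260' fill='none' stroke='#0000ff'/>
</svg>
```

viewBox `0 0 146.657 160.722` with mm width/height → 1 unit = 1 mm. Flip: y_m = 160.722 − y_svg.

**Shape 1** — `<path>` quadratic bezier, stroke `#0000ff` → engrave (S265, F3198). Control points (SVG): P0=(48.612,119.757), P1=(106.124,104.550), P2=(117.154,62.244); sampled at t=k/3. Machine vertices: (48.612,40.965) → (81.789,54.114) → (104.636,73.285) → (117.154,98.478). Open path.

**Shape 2** — `<path>` cubic bezier, stroke `#0000ff` → engrave (S265, F3198). Control points (SVG): P0=(99.492,80.101), P1=(86.073,58.624), P2=(37.278,85.683), P3=(12.702,97.395); sampled at t=k/3. Machine vertices: (99.492,80.621) → (76.488,88.285) → (43.144,77.789) → (12.702,63.327). Open path.

**Shape 3** — `<polyline>` line segment, stroke `#0000ff` → engrave (S265, F3198). Machine vertices: (115.041,19.399) → (116.730,120.866). Open path.

**Shape 4** — `<path>` quadratic bezier, stroke `#0000ff` → engrave (S265, F3198). Control points (SVG): P0=(78.765,40.702), P1=(107.481,45.810), P2=(110.383,56.726); sampled at t=k/3. Machine vertices: (78.765,120.020) → (95.041,115.969) → (105.580,110.628) → (110.383,103.996). Open path.

**Shape 5** — `<polygon>` regular polygon, stroke `#0000ff` → engrave (S265, F3198). Machine vertices: (50.629,59.256) → (103.035,58.436) → (76.121,13.462) → (50.629,59.256). Closed: final G1 returns to the first vertex.

G21
G90
G0 X48.612 Y40.965
M4 S265
G01 X81.789 Y54.114 F3198
G01 X104.636 Y73.285
G01 X117.154 Y98.478
M5
G0 X99.492 Y80.621
M4 S265
G01 X76.488 Y88.285 F3198
G01 X43.144 Y77.789
G01 X12.702 Y63.327
M5
G0 X115.041 Y19.399
M4 S265
G01 X116.730 Y120.866 F3198
M5
G0 X78.765 Y120.020
M4 S265
G01 X95.041 Y115.969 F3198
G01 X105.580 Y110.628
G01 X110.383 Y103.996
M5
G0 X50.629 Y59.256
M4 S265
G01 X103.035 Y58.436 F3198
G01 X76.121 Y13.462
G01 X50.629 Y59.256
M5
G0 X0.000 Y0.000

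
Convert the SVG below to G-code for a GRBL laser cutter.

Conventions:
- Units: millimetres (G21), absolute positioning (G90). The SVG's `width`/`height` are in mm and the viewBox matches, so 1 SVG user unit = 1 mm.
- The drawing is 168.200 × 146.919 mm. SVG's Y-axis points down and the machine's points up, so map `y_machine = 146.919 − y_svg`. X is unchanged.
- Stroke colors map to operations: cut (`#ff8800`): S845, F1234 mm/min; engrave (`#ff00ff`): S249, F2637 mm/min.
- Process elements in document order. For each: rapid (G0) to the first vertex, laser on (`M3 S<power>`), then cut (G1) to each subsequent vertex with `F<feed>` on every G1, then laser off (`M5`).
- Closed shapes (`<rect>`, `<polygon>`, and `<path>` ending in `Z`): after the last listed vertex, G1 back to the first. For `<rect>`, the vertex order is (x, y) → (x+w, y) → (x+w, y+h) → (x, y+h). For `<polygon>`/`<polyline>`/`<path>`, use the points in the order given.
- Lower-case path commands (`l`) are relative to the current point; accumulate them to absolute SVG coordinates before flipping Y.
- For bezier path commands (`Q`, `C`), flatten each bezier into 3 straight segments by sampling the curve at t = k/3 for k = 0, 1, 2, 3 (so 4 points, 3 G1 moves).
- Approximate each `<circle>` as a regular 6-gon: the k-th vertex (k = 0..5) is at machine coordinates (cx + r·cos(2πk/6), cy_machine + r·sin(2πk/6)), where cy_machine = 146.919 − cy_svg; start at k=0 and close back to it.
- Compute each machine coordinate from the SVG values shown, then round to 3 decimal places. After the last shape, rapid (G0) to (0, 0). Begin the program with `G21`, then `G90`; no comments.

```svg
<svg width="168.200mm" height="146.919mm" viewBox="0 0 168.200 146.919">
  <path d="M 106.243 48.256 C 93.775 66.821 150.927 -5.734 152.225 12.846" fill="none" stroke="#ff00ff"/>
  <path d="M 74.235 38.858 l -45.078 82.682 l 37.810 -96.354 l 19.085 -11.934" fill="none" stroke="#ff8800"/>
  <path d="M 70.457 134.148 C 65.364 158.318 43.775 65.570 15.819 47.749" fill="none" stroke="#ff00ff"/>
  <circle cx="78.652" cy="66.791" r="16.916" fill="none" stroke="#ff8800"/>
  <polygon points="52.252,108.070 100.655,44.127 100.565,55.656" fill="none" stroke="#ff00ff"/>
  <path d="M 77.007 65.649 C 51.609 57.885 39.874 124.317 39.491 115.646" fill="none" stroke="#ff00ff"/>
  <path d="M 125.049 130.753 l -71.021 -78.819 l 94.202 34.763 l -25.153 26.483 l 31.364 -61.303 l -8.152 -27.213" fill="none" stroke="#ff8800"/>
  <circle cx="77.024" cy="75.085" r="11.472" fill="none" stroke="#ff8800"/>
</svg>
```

G21
G90
G0 X106.243 Y98.663
M3 S249
G1 X112.334 Y103.721 F2637
G1 X136.956 Y129.025 F2637
G1 X152.225 Y134.073 F2637
M5
G0 X74.235 Y108.061
M3 S845
G1 X29.157 Y25.379 F1234
G1 X66.967 Y121.733 F1234
G1 X86.052 Y133.667 F1234
M5
G0 X70.457 Y12.771
M3 S249
G1 X60.240 Y20.468 F2637
G1 X41.278 Y63.479 F2637
G1 X15.819 Y99.170 F2637
M5
G0 X95.568 Y80.128
M3 S845
G1 X87.110 Y94.778 F1234
G1 X70.194 Y94.778 F1234
G1 X61.736 Y80.128 F1234
G1 X70.194 Y65.478 F1234
G1 X87.110 Y65.478 F1234
G1 X95.568 Y80.128 F1234
M5
G0 X52.252 Y38.849
M3 S249
G1 X100.655 Y102.792 F2637
G1 X100.565 Y91.263 F2637
G1 X52.252 Y38.849 F2637
M5
G0 X77.007 Y81.270
M3 S249
G1 X56.078 Y69.832 F2637
G1 X43.744 Y42.107 F2637
G1 X39.491 Y31.273 F2637
M5
G0 X125.049 Y16.166
M3 S845
G1 X54.028 Y94.985 F1234
G1 X148.230 Y60.222 F1234
G1 X123.077 Y33.739 F1234
G1 X154.441 Y95.042 F1234
G1 X146.289 Y122.255 F1234
M5
G0 X88.496 Y71.834
M3 S845
G1 X82.760 Y81.769 F1234
G1 X71.288 Y81.769 F1234
G1 X65.552 Y71.834 F1234
G1 X71.288 Y61.899 F1234
G1 X82.760 Y61.899 F1234
G1 X88.496 Y71.834 F1234
M5
G0 X0.000 Y0.000

Since the viewBox matches the mm dimensions, user units are millimetres directly. The only transform is the Y-flip y_m = 146.919 − y_svg.

Shape 1 is a cubic bezier drawn with `<path>`. Its stroke #ff00ff means engrave at S249, F2637. After flipping Y the toolpath is (106.243,98.663) → (112.334,103.721) → (136.956,129.025) → (152.225,134.073).

Shape 2 is a open polyline drawn with `<path>`. Its stroke #ff8800 means cut at S845, F1234. After flipping Y the toolpath is (74.235,108.061) → (29.157,25.379) → (66.967,121.733) → (86.052,133.667).

Shape 3 is a cubic bezier drawn with `<path>`. Its stroke #ff00ff means engrave at S249, F2637. After flipping Y the toolpath is (70.457,12.771) → (60.240,20.468) → (41.278,63.479) → (15.819,99.170).

Shape 4 is a circle drawn with `<circle>`. Its stroke #ff8800 means cut at S845, F1234. After flipping Y the toolpath is (95.568,80.128) → (87.110,94.778) → (70.194,94.778) → (61.736,80.128) → (70.194,65.478) → (87.110,65.478) → (95.568,80.128), returning to the start.

Shape 5 is a closed polygon drawn with `<polygon>`. Its stroke #ff00ff means engrave at S249, F2637. After flipping Y the toolpath is (52.252,38.849) → (100.655,102.792) → (100.565,91.263) → (52.252,38.849), returning to the start.

Shape 6 is a cubic bezier drawn with `<path>`. Its stroke #ff00ff means engrave at S249, F2637. After flipping Y the toolpath is (77.007,81.270) → (56.078,69.832) → (43.744,42.107) → (39.491,31.273).

Shape 7 is a open polyline drawn with `<path>`. Its stroke #ff8800 means cut at S845, F1234. After flipping Y the toolpath is (125.049,16.166) → (54.028,94.985) → (148.230,60.222) → (123.077,33.739) → (154.441,95.042) → (146.289,122.255).

Shape 8 is a circle drawn with `<circle>`. Its stroke #ff8800 means cut at S845, F1234. After flipping Y the toolpath is (88.496,71.834) → (82.760,81.769) → (71.288,81.769) → (65.552,71.834) → (71.288,61.899) → (82.760,61.899) → (88.496,71.834), returning to the start.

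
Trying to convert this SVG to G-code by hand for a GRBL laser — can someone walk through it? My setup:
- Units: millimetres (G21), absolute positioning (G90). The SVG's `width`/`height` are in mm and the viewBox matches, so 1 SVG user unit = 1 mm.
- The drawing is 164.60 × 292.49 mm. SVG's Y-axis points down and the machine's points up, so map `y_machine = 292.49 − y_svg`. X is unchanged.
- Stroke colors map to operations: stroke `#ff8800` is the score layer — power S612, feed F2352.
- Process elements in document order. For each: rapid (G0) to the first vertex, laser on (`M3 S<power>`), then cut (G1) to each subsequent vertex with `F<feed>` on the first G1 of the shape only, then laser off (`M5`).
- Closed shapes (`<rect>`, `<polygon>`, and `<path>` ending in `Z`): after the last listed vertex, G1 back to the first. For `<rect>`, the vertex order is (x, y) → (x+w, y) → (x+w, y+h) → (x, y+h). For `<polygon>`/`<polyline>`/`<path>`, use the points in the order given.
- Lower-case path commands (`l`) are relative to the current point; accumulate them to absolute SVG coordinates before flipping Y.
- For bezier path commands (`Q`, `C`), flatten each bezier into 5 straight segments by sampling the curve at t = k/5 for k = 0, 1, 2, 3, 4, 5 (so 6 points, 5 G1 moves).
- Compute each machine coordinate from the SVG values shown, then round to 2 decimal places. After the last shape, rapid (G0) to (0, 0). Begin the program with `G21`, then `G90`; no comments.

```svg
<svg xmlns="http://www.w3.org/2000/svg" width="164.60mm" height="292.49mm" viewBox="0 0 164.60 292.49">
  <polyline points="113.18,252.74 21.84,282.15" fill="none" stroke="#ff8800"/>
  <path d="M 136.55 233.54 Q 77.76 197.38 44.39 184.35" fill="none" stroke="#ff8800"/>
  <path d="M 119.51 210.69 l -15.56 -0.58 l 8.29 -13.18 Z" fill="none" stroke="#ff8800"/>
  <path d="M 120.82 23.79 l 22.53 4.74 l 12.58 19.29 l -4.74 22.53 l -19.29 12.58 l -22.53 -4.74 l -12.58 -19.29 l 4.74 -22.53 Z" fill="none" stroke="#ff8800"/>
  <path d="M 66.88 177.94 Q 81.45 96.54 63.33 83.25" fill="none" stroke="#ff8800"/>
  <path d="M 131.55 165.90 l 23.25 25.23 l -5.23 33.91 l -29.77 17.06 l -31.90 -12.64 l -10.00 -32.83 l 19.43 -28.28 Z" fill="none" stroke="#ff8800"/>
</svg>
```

G21
G90
G0 X113.18 Y39.75
M3 S612
G1 X21.84 Y10.34 F2352
M5
G0 X136.55 Y58.95
M3 S612
G1 X114.05 Y72.49 F2352
G1 X93.59 Y84.18
G1 X75.15 Y94.02
G1 X58.75 Y102.00
G1 X44.39 Y108.14
M5
G0 X119.51 Y81.80
M3 S612
G1 X103.95 Y82.38 F2352
G1 X112.24 Y95.56
G1 X119.51 Y81.80
M5
G0 X120.82 Y268.70
M3 S612
G1 X143.35 Y263.96 F2352
G1 X155.93 Y244.67
G1 X151.19 Y222.14
G1 X131.90 Y209.56
G1 X109.37 Y214.30
G1 X96.79 Y233.59
G1 X101.53 Y256.12
G1 X120.82 Y268.70
M5
G0 X66.88 Y114.55
M3 S612
G1 X71.40 Y144.39 F2352
G1 X73.31 Y168.77
G1 X72.60 Y187.71
G1 X69.27 Y201.20
G1 X63.33 Y209.24
M5
G0 X131.55 Y126.59
M3 S612
G1 X154.80 Y101.36 F2352
G1 X149.57 Y67.45
G1 X119.80 Y50.39
G1 X87.90 Y63.03
G1 X77.90 Y95.86
G1 X97.33 Y124.14
G1 X131.55 Y126.59
M5
G0 X0.00 Y0.00

viewBox `0 0 164.60 292.49` with mm width/height → 1 unit = 1 mm. Flip: y_m = 292.49 − y_svg.

**Shape 1** — `<polyline>` line segment, stroke `#ff8800` → score (S612, F2352). Machine vertices: (113.18,39.75) → (21.84,10.34). Open path.

**Shape 2** — `<path>` quadratic bezier, stroke `#ff8800` → score (S612, F2352). Control points (SVG): P0=(136.55,233.54), P1=(77.76,197.38), P2=(44.39,184.35); sampled at t=k/5. Machine vertices: (136.55,58.95) → (114.05,72.49) → (93.59,84.18) → (75.15,94.02) → (58.75,102.00) → (44.39,108.14). Open path.

**Shape 3** — `<path>` regular polygon, stroke `#ff8800` → score (S612, F2352). Machine vertices: (119.51,81.80) → (103.95,82.38) → (112.24,95.56) → (119.51,81.80). Closed: final G1 returns to the first vertex.

**Shape 4** — `<path>` regular polygon, stroke `#ff8800` → score (S612, F2352). Machine vertices: (120.82,268.70) → (143.35,263.96) → (155.93,244.67) → (151.19,222.14) → (131.90,209.56) → (109.37,214.30) → (96.79,233.59) → (101.53,256.12) → (120.82,268.70). Closed: final G1 returns to the first vertex.

**Shape 5** — `<path>` quadratic bezier, stroke `#ff8800` → score (S612, F2352). Control points (SVG): P0=(66.88,177.94), P1=(81.45,96.54), P2=(63.33,83.25); sampled at t=k/5. Machine vertices: (66.88,114.55) → (71.40,144.39) → (73.31,168.77) → (72.60,187.71) → (69.27,201.20) → (63.33,209.24). Open path.

**Shape 6** — `<path>` regular polygon, stroke `#ff8800` → score (S612, F2352). Machine vertices: (131.55,126.59) → (154.80,101.36) → (149.57,67.45) → (119.80,50.39) → (87.90,63.03) → (77.90,95.86) → (97.33,124.14) → (131.55,126.59). Closed: final G1 returns to the first vertex.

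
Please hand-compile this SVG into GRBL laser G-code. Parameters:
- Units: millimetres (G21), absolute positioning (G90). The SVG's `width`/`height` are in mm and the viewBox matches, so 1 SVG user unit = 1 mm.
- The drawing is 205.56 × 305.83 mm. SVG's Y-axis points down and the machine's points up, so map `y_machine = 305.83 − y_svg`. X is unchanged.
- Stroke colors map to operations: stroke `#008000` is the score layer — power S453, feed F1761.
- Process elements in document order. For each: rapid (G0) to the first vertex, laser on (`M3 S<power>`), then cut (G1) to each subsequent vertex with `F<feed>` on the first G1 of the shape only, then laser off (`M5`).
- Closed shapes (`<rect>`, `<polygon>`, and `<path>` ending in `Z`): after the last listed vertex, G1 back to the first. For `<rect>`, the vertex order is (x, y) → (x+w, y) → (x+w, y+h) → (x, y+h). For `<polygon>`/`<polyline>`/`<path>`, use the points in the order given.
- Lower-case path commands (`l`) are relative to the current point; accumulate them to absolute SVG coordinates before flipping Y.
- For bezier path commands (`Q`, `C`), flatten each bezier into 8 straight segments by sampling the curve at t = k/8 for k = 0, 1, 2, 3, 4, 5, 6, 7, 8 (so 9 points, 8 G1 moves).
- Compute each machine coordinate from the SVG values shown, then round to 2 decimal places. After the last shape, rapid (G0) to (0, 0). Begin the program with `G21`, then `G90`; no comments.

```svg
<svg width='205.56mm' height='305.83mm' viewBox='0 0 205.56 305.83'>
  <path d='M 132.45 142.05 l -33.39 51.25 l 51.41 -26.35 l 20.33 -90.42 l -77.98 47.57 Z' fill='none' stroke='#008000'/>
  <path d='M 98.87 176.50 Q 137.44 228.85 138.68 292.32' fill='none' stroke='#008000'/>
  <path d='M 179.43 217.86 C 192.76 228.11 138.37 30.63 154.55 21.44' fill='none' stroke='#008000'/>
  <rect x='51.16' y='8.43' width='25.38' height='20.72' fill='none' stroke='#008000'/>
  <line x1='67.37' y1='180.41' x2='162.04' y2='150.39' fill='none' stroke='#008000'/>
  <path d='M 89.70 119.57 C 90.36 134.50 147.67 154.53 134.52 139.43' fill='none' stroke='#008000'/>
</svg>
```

G21
G90
G0 X132.45 Y163.78
M3 S453
G1 X99.06 Y112.53 F1761
G1 X150.47 Y138.88
G1 X170.80 Y229.30
G1 X92.82 Y181.73
G1 X132.45 Y163.78
M5
G0 X98.87 Y129.33
M3 S453
G1 X107.93 Y116.07 F1761
G1 X115.82 Y102.46
G1 X122.55 Y88.50
G1 X128.11 Y74.20
G1 X132.50 Y59.55
G1 X135.73 Y44.55
G1 X137.79 Y29.20
G1 X138.68 Y13.51
M5
G0 X179.43 Y87.97
M3 S453
G1 X181.52 Y93.09 F1761
G1 X178.89 Y113.04
G1 X173.15 Y143.19
G1 X165.92 Y178.89
G1 X158.83 Y215.50
G1 X153.49 Y248.38
G1 X151.52 Y272.89
G1 X154.55 Y284.39
M5
G0 X51.16 Y297.40
M3 S453
G1 X76.54 Y297.40 F1761
G1 X76.54 Y276.68
G1 X51.16 Y276.68
G1 X51.16 Y297.40
M5
G0 X67.37 Y125.42
M3 S453
G1 X162.04 Y155.44 F1761
M5
G0 X89.70 Y186.26
M3 S453
G1 X92.35 Y180.50 F1761
G1 X98.83 Y174.73
G1 X107.64 Y169.43
G1 X117.29 Y165.07
G1 X126.29 Y162.11
G1 X133.16 Y161.03
G1 X136.40 Y162.31
G1 X134.52 Y166.40
M5
G0 X0.00 Y0.00

Since the viewBox matches the mm dimensions, user units are millimetres directly. The only transform is the Y-flip y_m = 305.83 − y_svg.

Shape 1 is a closed polygon drawn with `<path>`. Its stroke #008000 means score at S453, F1761. After flipping Y the toolpath is (132.45,163.78) → (99.06,112.53) → (150.47,138.88) → (170.80,229.30) → (92.82,181.73) → (132.45,163.78), returning to the start.

Shape 2 is a quadratic bezier drawn with `<path>`. Its stroke #008000 means score at S453, F1761. After flipping Y the toolpath is (98.87,129.33) → (107.93,116.07) → (115.82,102.46) → (122.55,88.50) → (128.11,74.20) → (132.50,59.55) → (135.73,44.55) → (137.79,29.20) → (138.68,13.51).

Shape 3 is a cubic bezier drawn with `<path>`. Its stroke #008000 means score at S453, F1761. After flipping Y the toolpath is (179.43,87.97) → (181.52,93.09) → (178.89,113.04) → (173.15,143.19) → (165.92,178.89) → (158.83,215.50) → (153.49,248.38) → (151.52,272.89) → (154.55,284.39).

Shape 4 is a rectangle drawn with `<rect>`. Its stroke #008000 means score at S453, F1761. After flipping Y the toolpath is (51.16,297.40) → (76.54,297.40) → (76.54,276.68) → (51.16,276.68) → (51.16,297.40), returning to the start.

Shape 5 is a line segment drawn with `<line>`. Its stroke #008000 means score at S453, F1761. After flipping Y the toolpath is (67.37,125.42) → (162.04,155.44).

Shape 6 is a cubic bezier drawn with `<path>`. Its stroke #008000 means score at S453, F1761. After flipping Y the toolpath is (89.70,186.26) → (92.35,180.50) → (98.83,174.73) → (107.64,169.43) → (117.29,165.07) → (126.29,162.11) → (133.16,161.03) → (136.40,162.31) → (134.52,166.40).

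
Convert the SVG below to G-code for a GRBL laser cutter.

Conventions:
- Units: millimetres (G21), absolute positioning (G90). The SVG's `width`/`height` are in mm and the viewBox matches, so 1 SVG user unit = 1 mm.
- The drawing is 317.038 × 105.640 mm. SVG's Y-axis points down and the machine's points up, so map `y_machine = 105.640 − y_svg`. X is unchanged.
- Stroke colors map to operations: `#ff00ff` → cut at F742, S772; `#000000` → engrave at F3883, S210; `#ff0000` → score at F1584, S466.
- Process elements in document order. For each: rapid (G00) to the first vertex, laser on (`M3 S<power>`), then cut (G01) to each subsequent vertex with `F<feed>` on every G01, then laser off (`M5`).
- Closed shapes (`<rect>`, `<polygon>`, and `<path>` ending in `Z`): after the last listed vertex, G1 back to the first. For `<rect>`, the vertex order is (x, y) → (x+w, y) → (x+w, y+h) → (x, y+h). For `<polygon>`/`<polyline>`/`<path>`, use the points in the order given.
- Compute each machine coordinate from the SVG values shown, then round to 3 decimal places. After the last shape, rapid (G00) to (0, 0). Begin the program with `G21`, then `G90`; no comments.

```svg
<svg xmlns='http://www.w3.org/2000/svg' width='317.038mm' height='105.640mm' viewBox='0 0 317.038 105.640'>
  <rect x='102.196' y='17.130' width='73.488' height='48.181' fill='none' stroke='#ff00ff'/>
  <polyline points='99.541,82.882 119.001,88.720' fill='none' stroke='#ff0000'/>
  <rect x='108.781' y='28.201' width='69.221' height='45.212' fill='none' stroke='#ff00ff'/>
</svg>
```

viewBox `0 0 317.038 105.640` with mm width/height → 1 unit = 1 mm. Flip: y_m = 105.640 − y_svg.

**Shape 1** — `<rect>` rectangle, stroke `#ff00ff` → cut (S772, F742). Machine vertices: (102.196,88.510) → (175.684,88.510) → (175.684,40.329) → (102.196,40.329) → (102.196,88.510). Closed: final G1 returns to the first vertex.

**Shape 2** — `<polyline>` line segment, stroke `#ff0000` → score (S466, F1584). Machine vertices: (99.541,22.758) → (119.001,16.920). Open path.

**Shape 3** — `<rect>` rectangle, stroke `#ff00ff` → cut (S772, F742). Machine vertices: (108.781,77.439) → (178.002,77.439) → (178.002,32.227) → (108.781,32.227) → (108.781,77.439). Closed: final G1 returns to the first vertex.

G21
G90
G00 X102.196 Y88.510
M3 S772
G01 X175.684 Y88.510 F742
G01 X175.684 Y40.329 F742
G01 X102.196 Y40.329 F742
G01 X102.196 Y88.510 F742
M5
G00 X99.541 Y22.758
M3 S466
G01 X119.001 Y16.920 F1584
M5
G00 X108.781 Y77.439
M3 S772
G01 X178.002 Y77.439 F742
G01 X178.002 Y32.227 F742
G01 X108.781 Y32.227 F742
G01 X108.781 Y77.439 F742
M5
G00 X0.000 Y0.000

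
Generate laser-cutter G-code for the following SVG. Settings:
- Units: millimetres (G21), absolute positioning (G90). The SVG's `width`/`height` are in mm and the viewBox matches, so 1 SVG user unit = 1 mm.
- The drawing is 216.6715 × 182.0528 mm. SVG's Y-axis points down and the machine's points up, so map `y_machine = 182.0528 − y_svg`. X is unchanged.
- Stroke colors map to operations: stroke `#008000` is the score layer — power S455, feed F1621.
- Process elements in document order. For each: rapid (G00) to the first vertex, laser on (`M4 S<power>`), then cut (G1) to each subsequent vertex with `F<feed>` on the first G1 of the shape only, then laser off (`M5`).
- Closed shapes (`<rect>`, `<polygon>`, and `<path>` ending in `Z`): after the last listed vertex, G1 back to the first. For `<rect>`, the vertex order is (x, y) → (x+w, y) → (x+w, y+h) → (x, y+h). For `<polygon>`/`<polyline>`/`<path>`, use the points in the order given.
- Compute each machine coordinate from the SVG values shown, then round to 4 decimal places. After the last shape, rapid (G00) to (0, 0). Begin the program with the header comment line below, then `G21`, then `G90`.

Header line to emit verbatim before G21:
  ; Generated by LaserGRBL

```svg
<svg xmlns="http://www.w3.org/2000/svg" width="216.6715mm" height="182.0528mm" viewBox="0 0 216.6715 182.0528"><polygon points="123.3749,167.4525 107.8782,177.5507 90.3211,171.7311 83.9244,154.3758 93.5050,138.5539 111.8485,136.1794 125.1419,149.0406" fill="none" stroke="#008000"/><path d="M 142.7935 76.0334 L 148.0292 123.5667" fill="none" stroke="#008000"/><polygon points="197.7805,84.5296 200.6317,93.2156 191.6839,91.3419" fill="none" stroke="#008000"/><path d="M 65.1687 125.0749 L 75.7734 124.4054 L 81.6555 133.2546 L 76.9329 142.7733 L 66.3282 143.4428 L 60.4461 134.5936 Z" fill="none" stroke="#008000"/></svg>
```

; Generated by LaserGRBL
G21
G90
G00 X123.3749 Y14.6003
M4 S455
G1 X107.8782 Y4.5021 F1621
G1 X90.3211 Y10.3217
G1 X83.9244 Y27.6770
G1 X93.5050 Y43.4989
G1 X111.8485 Y45.8734
G1 X125.1419 Y33.0122
G1 X123.3749 Y14.6003
M5
G00 X142.7935 Y106.0194
M4 S455
G1 X148.0292 Y58.4861 F1621
M5
G00 X197.7805 Y97.5232
M4 S455
G1 X200.6317 Y88.8372 F1621
G1 X191.6839 Y90.7109
G1 X197.7805 Y97.5232
M5
G00 X65.1687 Y56.9779
M4 S455
G1 X75.7734 Y57.6474 F1621
G1 X81.6555 Y48.7982
G1 X76.9329 Y39.2795
G1 X66.3282 Y38.6100
G1 X60.4461 Y47.4592
G1 X65.1687 Y56.9779
M5
G00 X0.0000 Y0.0000

viewBox `0 0 216.6715 182.0528` with mm width/height → 1 unit = 1 mm. Flip: y_m = 182.0528 − y_svg.

**Shape 1** — `<polygon>` regular polygon, stroke `#008000` → score (S455, F1621). Machine vertices: (123.3749,14.6003) → (107.8782,4.5021) → (90.3211,10.3217) → (83.9244,27.6770) → (93.5050,43.4989) → (111.8485,45.8734) → (125.1419,33.0122) → (123.3749,14.6003). Closed: final G1 returns to the first vertex.

**Shape 2** — `<path>` line segment, stroke `#008000` → score (S455, F1621). Machine vertices: (142.7935,106.0194) → (148.0292,58.4861). Open path.

**Shape 3** — `<polygon>` regular polygon, stroke `#008000` → score (S455, F1621). Machine vertices: (197.7805,97.5232) → (200.6317,88.8372) → (191.6839,90.7109) → (197.7805,97.5232). Closed: final G1 returns to the first vertex.

**Shape 4** — `<path>` regular polygon, stroke `#008000` → score (S455, F1621). Machine vertices: (65.1687,56.9779) → (75.7734,57.6474) → (81.6555,48.7982) → (76.9329,39.2795) → (66.3282,38.6100) → (60.4461,47.4592) → (65.1687,56.9779). Closed: final G1 returns to the first vertex.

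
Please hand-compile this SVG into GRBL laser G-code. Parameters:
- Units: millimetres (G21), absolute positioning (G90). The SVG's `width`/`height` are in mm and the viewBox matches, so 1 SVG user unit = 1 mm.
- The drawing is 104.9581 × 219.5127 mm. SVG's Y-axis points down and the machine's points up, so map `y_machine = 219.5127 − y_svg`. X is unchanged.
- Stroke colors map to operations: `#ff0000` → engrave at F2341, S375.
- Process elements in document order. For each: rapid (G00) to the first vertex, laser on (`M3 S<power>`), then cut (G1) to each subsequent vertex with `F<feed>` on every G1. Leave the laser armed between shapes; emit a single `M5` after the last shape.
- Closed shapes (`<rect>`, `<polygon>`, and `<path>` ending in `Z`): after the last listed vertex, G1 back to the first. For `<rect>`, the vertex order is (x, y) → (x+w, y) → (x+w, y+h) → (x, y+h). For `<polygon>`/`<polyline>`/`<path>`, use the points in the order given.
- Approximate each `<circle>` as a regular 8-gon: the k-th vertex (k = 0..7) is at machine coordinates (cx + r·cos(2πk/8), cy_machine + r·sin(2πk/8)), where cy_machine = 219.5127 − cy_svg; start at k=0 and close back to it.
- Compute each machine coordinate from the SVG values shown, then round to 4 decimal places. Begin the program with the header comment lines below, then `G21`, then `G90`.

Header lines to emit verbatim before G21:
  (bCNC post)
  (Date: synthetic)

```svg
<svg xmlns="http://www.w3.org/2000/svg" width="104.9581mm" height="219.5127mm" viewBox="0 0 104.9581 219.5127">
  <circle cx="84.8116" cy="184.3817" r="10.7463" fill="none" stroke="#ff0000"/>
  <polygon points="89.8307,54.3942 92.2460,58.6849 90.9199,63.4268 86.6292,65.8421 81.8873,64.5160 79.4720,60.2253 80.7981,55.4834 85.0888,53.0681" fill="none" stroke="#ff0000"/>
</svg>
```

(bCNC post)
(Date: synthetic)
G21
G90
G00 X95.5579 Y35.1310
M3 S375
G1 X92.4104 Y42.7298 F2341
G1 X84.8116 Y45.8773 F2341
G1 X77.2128 Y42.7298 F2341
G1 X74.0653 Y35.1310 F2341
G1 X77.2128 Y27.5322 F2341
G1 X84.8116 Y24.3847 F2341
G1 X92.4104 Y27.5322 F2341
G1 X95.5579 Y35.1310 F2341
G00 X89.8307 Y165.1185
M3 S375
G1 X92.2460 Y160.8278 F2341
G1 X90.9199 Y156.0859 F2341
G1 X86.6292 Y153.6706 F2341
G1 X81.8873 Y154.9967 F2341
G1 X79.4720 Y159.2874 F2341
G1 X80.7981 Y164.0293 F2341
G1 X85.0888 Y166.4446 F2341
G1 X89.8307 Y165.1185 F2341
M5

viewBox `0 0 104.9581 219.5127` with mm width/height → 1 unit = 1 mm. Flip: y_m = 219.5127 − y_svg.

**Shape 1** — `<circle>` circle, stroke `#ff0000` → engrave (S375, F2341). Machine vertices: (95.5579,35.1310) → (92.4104,42.7298) → (84.8116,45.8773) → (77.2128,42.7298) → (74.0653,35.1310) → (77.2128,27.5322) → (84.8116,24.3847) → (92.4104,27.5322) → (95.5579,35.1310). Closed: final G1 returns to the first vertex.

**Shape 2** — `<polygon>` regular polygon, stroke `#ff0000` → engrave (S375, F2341). Machine vertices: (89.8307,165.1185) → (92.2460,160.8278) → (90.9199,156.0859) → (86.6292,153.6706) → (81.8873,154.9967) → (79.4720,159.2874) → (80.7981,164.0293) → (85.0888,166.4446) → (89.8307,165.1185). Closed: final G1 returns to the first vertex.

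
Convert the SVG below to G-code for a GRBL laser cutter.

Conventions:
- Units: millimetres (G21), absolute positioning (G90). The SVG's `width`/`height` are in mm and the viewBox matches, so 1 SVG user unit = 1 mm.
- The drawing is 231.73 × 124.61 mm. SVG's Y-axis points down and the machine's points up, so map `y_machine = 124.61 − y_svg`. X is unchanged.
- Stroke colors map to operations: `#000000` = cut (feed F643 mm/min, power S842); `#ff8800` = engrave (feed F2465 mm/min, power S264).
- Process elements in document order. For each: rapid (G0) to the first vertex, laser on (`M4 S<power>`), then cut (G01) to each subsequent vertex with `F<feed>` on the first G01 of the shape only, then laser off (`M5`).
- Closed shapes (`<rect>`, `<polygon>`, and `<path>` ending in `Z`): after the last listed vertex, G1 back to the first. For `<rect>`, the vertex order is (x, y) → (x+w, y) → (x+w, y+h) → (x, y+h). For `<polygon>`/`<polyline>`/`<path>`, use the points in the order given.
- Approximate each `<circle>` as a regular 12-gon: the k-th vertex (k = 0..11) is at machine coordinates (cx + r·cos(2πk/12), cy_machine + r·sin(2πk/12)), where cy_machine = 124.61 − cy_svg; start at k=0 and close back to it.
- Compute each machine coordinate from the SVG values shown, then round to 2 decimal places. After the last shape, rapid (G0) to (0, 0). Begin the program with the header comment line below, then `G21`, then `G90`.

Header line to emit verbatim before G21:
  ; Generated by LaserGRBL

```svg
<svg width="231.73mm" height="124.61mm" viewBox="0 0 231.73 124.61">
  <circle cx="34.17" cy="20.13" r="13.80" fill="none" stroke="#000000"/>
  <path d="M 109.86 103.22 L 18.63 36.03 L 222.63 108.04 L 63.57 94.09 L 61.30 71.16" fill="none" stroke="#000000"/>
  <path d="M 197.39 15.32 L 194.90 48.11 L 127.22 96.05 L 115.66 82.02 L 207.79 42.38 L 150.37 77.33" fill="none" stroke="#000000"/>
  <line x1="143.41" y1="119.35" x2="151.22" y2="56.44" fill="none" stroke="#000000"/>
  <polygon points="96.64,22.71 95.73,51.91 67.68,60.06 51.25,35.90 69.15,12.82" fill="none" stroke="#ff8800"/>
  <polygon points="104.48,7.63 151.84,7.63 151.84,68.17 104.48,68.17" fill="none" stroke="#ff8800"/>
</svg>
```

; Generated by LaserGRBL
G21
G90
G0 X47.97 Y104.48
M4 S842
G01 X46.12 Y111.38 F643
G01 X41.07 Y116.43
G01 X34.17 Y118.28
G01 X27.27 Y116.43
G01 X22.22 Y111.38
G01 X20.37 Y104.48
G01 X22.22 Y97.58
G01 X27.27 Y92.53
G01 X34.17 Y90.68
G01 X41.07 Y92.53
G01 X46.12 Y97.58
G01 X47.97 Y104.48
M5
G0 X109.86 Y21.39
M4 S842
G01 X18.63 Y88.58 F643
G01 X222.63 Y16.57
G01 X63.57 Y30.52
G01 X61.30 Y53.45
M5
G0 X197.39 Y109.29
M4 S842
G01 X194.90 Y76.50 F643
G01 X127.22 Y28.56
G01 X115.66 Y42.59
G01 X207.79 Y82.23
G01 X150.37 Y47.28
M5
G0 X143.41 Y5.26
M4 S842
G01 X151.22 Y68.17 F643
M5
G0 X96.64 Y101.90
M4 S264
G01 X95.73 Y72.70 F2465
G01 X67.68 Y64.55
G01 X51.25 Y88.71
G01 X69.15 Y111.79
G01 X96.64 Y101.90
M5
G0 X104.48 Y116.98
M4 S264
G01 X151.84 Y116.98 F2465
G01 X151.84 Y56.44
G01 X104.48 Y56.44
G01 X104.48 Y116.98
M5
G0 X0.00 Y0.00

1 u = 1 mm; y_m = 124.61 − y.

[1] `<circle>` circle, #000000→cut S842 F643: (47.97,104.48) → (46.12,111.38) → (41.07,116.43) → (34.17,118.28) → (27.27,116.43) → (22.22,111.38) → (20.37,104.48) → (22.22,97.58) → (27.27,92.53) → (34.17,90.68) → (41.07,92.53) → (46.12,97.58) → (47.97,104.48) (closed)

[2] `<path>` open polyline, #000000→cut S842 F643: (109.86,21.39) → (18.63,88.58) → (222.63,16.57) → (63.57,30.52) → (61.30,53.45)

[3] `<path>` open polyline, #000000→cut S842 F643: (197.39,109.29) → (194.90,76.50) → (127.22,28.56) → (115.66,42.59) → (207.79,82.23) → (150.37,47.28)

[4] `<line>` line segment, #000000→cut S842 F643: (143.41,5.26) → (151.22,68.17)

[5] `<polygon>` regular polygon, #ff8800→engrave S264 F2465: (96.64,101.90) → (95.73,72.70) → (67.68,64.55) → (51.25,88.71) → (69.15,111.79) → (96.64,101.90) (closed)

[6] `<polygon>` rectangle, #ff8800→engrave S264 F2465: (104.48,116.98) → (151.84,116.98) → (151.84,56.44) → (104.48,56.44) → (104.48,116.98) (closed)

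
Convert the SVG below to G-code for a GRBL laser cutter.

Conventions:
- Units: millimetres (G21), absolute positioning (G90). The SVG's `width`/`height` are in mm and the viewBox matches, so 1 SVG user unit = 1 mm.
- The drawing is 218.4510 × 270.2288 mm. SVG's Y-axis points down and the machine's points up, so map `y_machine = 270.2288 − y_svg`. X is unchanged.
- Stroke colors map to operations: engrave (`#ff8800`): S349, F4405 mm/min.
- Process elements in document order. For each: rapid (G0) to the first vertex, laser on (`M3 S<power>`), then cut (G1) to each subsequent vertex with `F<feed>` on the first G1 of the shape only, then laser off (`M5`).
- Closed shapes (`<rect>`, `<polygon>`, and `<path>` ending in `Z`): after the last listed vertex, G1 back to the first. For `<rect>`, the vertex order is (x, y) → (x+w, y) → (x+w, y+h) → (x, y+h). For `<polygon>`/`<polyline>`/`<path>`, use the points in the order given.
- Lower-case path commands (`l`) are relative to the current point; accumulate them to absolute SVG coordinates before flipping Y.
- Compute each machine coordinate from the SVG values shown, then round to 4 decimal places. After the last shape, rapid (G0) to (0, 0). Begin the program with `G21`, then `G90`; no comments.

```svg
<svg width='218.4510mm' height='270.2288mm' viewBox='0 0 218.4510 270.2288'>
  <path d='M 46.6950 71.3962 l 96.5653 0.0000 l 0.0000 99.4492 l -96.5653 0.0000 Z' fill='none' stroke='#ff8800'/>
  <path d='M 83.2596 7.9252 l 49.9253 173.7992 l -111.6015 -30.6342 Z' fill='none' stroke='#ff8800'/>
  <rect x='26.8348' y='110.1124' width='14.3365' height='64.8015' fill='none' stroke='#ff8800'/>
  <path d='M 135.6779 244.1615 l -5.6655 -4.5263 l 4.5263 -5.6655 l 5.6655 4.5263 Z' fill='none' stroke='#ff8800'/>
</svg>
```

Since the viewBox matches the mm dimensions, user units are millimetres directly. The only transform is the Y-flip y_m = 270.2288 − y_svg.

Shape 1 is a rectangle drawn with `<path>`. Its stroke #ff8800 means engrave at S349, F4405. After flipping Y the toolpath is (46.6950,198.8326) → (143.2603,198.8326) → (143.2603,99.3834) → (46.6950,99.3834) → (46.6950,198.8326), returning to the start.

Shape 2 is a closed polygon drawn with `<path>`. Its stroke #ff8800 means engrave at S349, F4405. After flipping Y the toolpath is (83.2596,262.3036) → (133.1849,88.5044) → (21.5834,119.1386) → (83.2596,262.3036), returning to the start.

Shape 3 is a rectangle drawn with `<rect>`. Its stroke #ff8800 means engrave at S349, F4405. After flipping Y the toolpath is (26.8348,160.1164) → (41.1713,160.1164) → (41.1713,95.3149) → (26.8348,95.3149) → (26.8348,160.1164), returning to the start.

Shape 4 is a regular polygon drawn with `<path>`. Its stroke #ff8800 means engrave at S349, F4405. After flipping Y the toolpath is (135.6779,26.0673) → (130.0124,30.5936) → (134.5387,36.2591) → (140.2042,31.7328) → (135.6779,26.0673), returning to the start.

G21
G90
G0 X46.6950 Y198.8326
M3 S349
G1 X143.2603 Y198.8326 F4405
G1 X143.2603 Y99.3834
G1 X46.6950 Y99.3834
G1 X46.6950 Y198.8326
M5
G0 X83.2596 Y262.3036
M3 S349
G1 X133.1849 Y88.5044 F4405
G1 X21.5834 Y119.1386
G1 X83.2596 Y262.3036
M5
G0 X26.8348 Y160.1164
M3 S349
G1 X41.1713 Y160.1164 F4405
G1 X41.1713 Y95.3149
G1 X26.8348 Y95.3149
G1 X26.8348 Y160.1164
M5
G0 X135.6779 Y26.0673
M3 S349
G1 X130.0124 Y30.5936 F4405
G1 X134.5387 Y36.2591
G1 X140.2042 Y31.7328
G1 X135.6779 Y26.0673
M5
G0 X0.0000 Y0.0000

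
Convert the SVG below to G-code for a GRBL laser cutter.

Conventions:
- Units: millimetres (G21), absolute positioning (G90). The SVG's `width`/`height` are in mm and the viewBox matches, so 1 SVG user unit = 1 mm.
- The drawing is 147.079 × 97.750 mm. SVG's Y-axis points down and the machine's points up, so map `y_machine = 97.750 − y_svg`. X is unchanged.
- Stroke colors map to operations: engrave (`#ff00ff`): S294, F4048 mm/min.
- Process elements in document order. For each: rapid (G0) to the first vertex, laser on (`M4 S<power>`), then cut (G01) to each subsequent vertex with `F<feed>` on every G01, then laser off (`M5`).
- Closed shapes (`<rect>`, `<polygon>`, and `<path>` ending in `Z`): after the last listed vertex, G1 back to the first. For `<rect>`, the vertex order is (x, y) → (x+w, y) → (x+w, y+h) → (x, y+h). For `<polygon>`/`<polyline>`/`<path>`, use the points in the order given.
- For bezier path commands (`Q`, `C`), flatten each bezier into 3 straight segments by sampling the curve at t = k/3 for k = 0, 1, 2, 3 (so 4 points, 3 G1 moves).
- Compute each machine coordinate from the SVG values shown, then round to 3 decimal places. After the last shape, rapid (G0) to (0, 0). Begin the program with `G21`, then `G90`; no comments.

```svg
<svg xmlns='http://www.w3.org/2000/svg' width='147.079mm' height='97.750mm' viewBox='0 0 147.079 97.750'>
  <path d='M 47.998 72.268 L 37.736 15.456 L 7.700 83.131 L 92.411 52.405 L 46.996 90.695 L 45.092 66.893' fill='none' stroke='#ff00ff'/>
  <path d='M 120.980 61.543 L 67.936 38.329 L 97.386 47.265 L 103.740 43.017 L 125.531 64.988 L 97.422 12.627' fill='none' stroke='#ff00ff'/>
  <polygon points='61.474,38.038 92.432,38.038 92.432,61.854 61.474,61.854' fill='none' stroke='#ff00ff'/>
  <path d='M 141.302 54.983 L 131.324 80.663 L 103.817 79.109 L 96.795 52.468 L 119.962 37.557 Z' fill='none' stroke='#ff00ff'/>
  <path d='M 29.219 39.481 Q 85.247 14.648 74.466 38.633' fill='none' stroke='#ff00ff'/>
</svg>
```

viewBox `0 0 147.079 97.750` with mm width/height → 1 unit = 1 mm. Flip: y_m = 97.750 − y_svg.

**Shape 1** — `<path>` open polyline, stroke `#ff00ff` → engrave (S294, F4048). Machine vertices: (47.998,25.482) → (37.736,82.294) → (7.700,14.619) → (92.411,45.345) → (46.996,7.055) → (45.092,30.857). Open path.

**Shape 2** — `<path>` open polyline, stroke `#ff00ff` → engrave (S294, F4048). Machine vertices: (120.980,36.207) → (67.936,59.421) → (97.386,50.485) → (103.740,54.733) → (125.531,32.762) → (97.422,85.123). Open path.

**Shape 3** — `<polygon>` rectangle, stroke `#ff00ff` → engrave (S294, F4048). Machine vertices: (61.474,59.712) → (92.432,59.712) → (92.432,35.896) → (61.474,35.896) → (61.474,59.712). Closed: final G1 returns to the first vertex.

**Shape 4** — `<path>` regular polygon, stroke `#ff00ff` → engrave (S294, F4048). Machine vertices: (141.302,42.767) → (131.324,17.087) → (103.817,18.641) → (96.795,45.282) → (119.962,60.193) → (141.302,42.767). Closed: final G1 returns to the first vertex.

**Shape 5** — `<path>` quadratic bezier, stroke `#ff00ff` → engrave (S294, F4048). Control points (SVG): P0=(29.219,39.481), P1=(85.247,14.648), P2=(74.466,38.633); sampled at t=k/3. Machine vertices: (29.219,58.269) → (59.148,69.400) → (74.230,69.683) → (74.466,59.117). Open path.

G21
G90
G0 X47.998 Y25.482
M4 S294
G01 X37.736 Y82.294 F4048
G01 X7.700 Y14.619 F4048
G01 X92.411 Y45.345 F4048
G01 X46.996 Y7.055 F4048
G01 X45.092 Y30.857 F4048
M5
G0 X120.980 Y36.207
M4 S294
G01 X67.936 Y59.421 F4048
G01 X97.386 Y50.485 F4048
G01 X103.740 Y54.733 F4048
G01 X125.531 Y32.762 F4048
G01 X97.422 Y85.123 F4048
M5
G0 X61.474 Y59.712
M4 S294
G01 X92.432 Y59.712 F4048
G01 X92.432 Y35.896 F4048
G01 X61.474 Y35.896 F4048
G01 X61.474 Y59.712 F4048
M5
G0 X141.302 Y42.767
M4 S294
G01 X131.324 Y17.087 F4048
G01 X103.817 Y18.641 F4048
G01 X96.795 Y45.282 F4048
G01 X119.962 Y60.193 F4048
G01 X141.302 Y42.767 F4048
M5
G0 X29.219 Y58.269
M4 S294
G01 X59.148 Y69.400 F4048
G01 X74.230 Y69.683 F4048
G01 X74.466 Y59.117 F4048
M5
G0 X0.000 Y0.000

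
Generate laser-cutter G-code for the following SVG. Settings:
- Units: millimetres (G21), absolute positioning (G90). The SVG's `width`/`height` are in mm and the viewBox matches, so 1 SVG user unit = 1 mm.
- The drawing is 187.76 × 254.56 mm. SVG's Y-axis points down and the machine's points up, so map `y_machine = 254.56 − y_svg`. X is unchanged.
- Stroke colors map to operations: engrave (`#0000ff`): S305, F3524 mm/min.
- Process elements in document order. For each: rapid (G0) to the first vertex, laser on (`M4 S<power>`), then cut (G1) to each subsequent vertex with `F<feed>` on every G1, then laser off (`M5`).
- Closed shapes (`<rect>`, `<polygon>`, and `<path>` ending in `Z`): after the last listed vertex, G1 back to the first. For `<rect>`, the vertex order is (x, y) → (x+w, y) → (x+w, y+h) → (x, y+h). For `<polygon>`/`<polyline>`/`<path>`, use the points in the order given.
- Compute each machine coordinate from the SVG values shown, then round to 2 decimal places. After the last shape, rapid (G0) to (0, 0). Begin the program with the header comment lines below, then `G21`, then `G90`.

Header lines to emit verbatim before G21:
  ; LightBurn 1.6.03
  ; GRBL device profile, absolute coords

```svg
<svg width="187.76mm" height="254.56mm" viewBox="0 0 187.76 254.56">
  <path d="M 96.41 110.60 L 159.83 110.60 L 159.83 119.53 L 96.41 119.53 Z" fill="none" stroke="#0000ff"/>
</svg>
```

; LightBurn 1.6.03
; GRBL device profile, absolute coords
G21
G90
G0 X96.41 Y143.96
M4 S305
G1 X159.83 Y143.96 F3524
G1 X159.83 Y135.03 F3524
G1 X96.41 Y135.03 F3524
G1 X96.41 Y143.96 F3524
M5
G0 X0.00 Y0.00

viewBox `0 0 187.76 254.56` with mm width/height → 1 unit = 1 mm. Flip: y_m = 254.56 − y_svg.

**Shape 1** — `<path>` rectangle, stroke `#0000ff` → engrave (S305, F3524). Machine vertices: (96.41,143.96) → (159.83,143.96) → (159.83,135.03) → (96.41,135.03) → (96.41,143.96). Closed: final G1 returns to the first vertex.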